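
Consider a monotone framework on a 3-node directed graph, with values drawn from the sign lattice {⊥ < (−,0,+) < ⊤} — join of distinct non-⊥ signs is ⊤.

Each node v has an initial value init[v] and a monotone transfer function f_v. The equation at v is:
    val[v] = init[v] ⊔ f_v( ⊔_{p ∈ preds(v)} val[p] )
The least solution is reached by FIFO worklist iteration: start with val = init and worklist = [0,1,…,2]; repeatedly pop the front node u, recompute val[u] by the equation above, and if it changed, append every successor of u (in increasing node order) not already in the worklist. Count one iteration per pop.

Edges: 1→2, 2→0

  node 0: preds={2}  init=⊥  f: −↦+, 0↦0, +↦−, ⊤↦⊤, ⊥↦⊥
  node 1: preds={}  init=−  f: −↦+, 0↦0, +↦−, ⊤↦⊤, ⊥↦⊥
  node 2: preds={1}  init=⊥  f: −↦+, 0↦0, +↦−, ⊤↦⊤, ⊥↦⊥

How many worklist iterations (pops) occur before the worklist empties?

4

Iteration log — 4 steps:
  step 1. node 0  ⊔preds=⊥  new=⊥  stable
  step 2. node 1  ⊔preds=⊥  new=−  stable
  step 3. node 2  ⊔preds=−  new=+  old=⊥  +wl: 0
  step 4. node 0  ⊔preds=+  new=−  old=⊥  +wl: 

Least fixpoint reached:
  node 0: −
  node 1: −
  node 2: +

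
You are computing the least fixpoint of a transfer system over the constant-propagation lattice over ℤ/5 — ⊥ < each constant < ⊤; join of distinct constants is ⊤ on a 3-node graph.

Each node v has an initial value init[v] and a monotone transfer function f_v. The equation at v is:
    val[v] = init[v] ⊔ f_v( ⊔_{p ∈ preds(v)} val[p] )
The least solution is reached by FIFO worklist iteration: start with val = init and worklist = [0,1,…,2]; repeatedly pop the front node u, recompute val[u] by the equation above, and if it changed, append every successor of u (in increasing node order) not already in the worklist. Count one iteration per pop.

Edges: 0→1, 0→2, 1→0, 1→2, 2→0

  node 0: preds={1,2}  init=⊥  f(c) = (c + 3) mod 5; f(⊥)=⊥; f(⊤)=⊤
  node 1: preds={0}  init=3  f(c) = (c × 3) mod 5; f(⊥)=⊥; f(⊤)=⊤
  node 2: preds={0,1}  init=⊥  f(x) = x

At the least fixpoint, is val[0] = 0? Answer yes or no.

no

Trace (7 dequeues):
  [1] u=0 | in 3 | out 1 | prev ⊥ | push {}
  [2] u=1 | in 1 | out 3 | ==
  [3] u=2 | in ⊤ | out ⊤ | prev ⊥ | push {0}
  [4] u=0 | in ⊤ | out ⊤ | prev 1 | push {1,2}
  [5] u=1 | in ⊤ | out ⊤ | prev 3 | push {0}
  [6] u=2 | in ⊤ | out ⊤ | ==
  [7] u=0 | in ⊤ | out ⊤ | ==

Converged values:
  [0] ⊤
  [1] ⊤
  [2] ⊤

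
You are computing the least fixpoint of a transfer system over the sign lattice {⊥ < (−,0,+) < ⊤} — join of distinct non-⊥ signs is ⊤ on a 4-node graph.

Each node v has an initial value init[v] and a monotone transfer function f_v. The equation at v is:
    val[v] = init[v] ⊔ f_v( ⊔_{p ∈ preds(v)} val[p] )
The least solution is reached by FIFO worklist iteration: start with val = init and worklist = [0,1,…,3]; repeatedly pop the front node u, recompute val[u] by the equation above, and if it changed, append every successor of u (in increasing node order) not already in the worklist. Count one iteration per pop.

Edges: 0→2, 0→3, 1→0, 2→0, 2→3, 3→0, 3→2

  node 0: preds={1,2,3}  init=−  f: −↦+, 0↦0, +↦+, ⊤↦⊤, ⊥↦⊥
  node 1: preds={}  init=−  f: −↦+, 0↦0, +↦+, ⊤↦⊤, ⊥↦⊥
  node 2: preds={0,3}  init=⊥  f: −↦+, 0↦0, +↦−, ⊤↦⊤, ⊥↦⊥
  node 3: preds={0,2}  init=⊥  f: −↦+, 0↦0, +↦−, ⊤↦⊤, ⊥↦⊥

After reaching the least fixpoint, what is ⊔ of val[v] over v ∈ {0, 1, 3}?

Trace (6 dequeues):
  [1] u=0 | in − | out ⊤ | prev − | push {}
  [2] u=1 | in ⊥ | out − | ==
  [3] u=2 | in ⊤ | out ⊤ | prev ⊥ | push {0}
  [4] u=3 | in ⊤ | out ⊤ | prev ⊥ | push {2}
  [5] u=0 | in ⊤ | out ⊤ | ==
  [6] u=2 | in ⊤ | out ⊤ | ==

Converged values:
  [0] ⊤
  [1] −
  [2] ⊤
  [3] ⊤

⊤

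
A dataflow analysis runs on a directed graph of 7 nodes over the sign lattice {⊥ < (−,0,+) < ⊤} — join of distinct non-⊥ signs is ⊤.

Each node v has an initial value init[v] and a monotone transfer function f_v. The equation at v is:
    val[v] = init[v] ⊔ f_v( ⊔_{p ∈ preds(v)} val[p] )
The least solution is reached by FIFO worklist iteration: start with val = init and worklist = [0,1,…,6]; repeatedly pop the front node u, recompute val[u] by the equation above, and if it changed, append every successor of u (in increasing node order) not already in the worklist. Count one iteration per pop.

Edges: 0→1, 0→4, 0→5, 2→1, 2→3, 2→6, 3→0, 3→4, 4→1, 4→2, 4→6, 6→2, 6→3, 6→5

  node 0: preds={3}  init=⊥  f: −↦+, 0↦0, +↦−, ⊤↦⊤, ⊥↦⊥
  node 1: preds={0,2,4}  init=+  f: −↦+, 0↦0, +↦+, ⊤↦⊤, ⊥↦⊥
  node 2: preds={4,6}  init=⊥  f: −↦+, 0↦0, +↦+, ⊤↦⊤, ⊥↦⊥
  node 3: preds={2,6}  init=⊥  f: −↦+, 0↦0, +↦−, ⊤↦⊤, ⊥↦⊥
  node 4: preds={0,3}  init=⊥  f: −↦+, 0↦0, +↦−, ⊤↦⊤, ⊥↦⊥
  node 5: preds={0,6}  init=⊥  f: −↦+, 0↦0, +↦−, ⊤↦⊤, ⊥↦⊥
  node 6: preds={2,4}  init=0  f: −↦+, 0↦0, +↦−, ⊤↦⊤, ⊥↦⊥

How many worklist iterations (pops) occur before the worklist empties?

Worklist (13 pops):
  #1 pop 0: in=⊥ → ⊥ (no change)
  #2 pop 1: in=⊥ → + (no change)
  #3 pop 2: in=0 → 0 (was ⊥); enqueue [1]
  #4 pop 3: in=0 → 0 (was ⊥); enqueue [0]
  #5 pop 4: in=0 → 0 (was ⊥); enqueue [2]
  #6 pop 5: in=0 → 0 (was ⊥); enqueue []
  #7 pop 6: in=0 → 0 (no change)
  #8 pop 1: in=0 → ⊤ (was +); enqueue []
  #9 pop 0: in=0 → 0 (was ⊥); enqueue [1,4,5]
  #10 pop 2: in=0 → 0 (no change)
  #11 pop 1: in=0 → ⊤ (no change)
  #12 pop 4: in=0 → 0 (no change)
  #13 pop 5: in=0 → 0 (no change)

Fixpoint:
  val[0] = 0
  val[1] = ⊤
  val[2] = 0
  val[3] = 0
  val[4] = 0
  val[5] = 0
  val[6] = 0

13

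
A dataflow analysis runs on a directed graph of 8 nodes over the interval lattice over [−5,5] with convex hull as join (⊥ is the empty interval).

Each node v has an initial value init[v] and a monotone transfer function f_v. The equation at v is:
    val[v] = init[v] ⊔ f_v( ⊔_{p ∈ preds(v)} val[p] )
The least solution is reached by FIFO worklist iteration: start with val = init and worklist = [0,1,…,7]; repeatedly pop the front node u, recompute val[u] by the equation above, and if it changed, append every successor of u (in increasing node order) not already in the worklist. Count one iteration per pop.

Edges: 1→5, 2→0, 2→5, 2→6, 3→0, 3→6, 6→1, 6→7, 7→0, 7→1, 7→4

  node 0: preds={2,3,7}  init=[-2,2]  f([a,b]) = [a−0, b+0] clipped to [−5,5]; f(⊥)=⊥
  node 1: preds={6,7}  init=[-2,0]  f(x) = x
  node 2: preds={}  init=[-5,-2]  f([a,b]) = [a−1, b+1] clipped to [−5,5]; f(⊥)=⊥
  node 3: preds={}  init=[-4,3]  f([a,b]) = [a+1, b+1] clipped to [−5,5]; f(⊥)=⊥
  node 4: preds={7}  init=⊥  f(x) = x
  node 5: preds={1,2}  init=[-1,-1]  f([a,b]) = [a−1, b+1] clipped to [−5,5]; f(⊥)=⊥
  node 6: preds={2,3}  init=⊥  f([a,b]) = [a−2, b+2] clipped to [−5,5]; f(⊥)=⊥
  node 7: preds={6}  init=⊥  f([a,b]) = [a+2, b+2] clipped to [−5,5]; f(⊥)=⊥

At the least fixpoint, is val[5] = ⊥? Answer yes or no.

Iteration log — 12 steps:
  step 1. node 0  ⊔preds=[-5,3]  new=[-5,3]  old=[-2,2]  +wl: 
  step 2. node 1  ⊔preds=⊥  new=[-2,0]  stable
  step 3. node 2  ⊔preds=⊥  new=[-5,-2]  stable
  step 4. node 3  ⊔preds=⊥  new=[-4,3]  stable
  step 5. node 4  ⊔preds=⊥  new=⊥  stable
  step 6. node 5  ⊔preds=[-5,0]  new=[-5,1]  old=[-1,-1]  +wl: 
  step 7. node 6  ⊔preds=[-5,3]  new=[-5,5]  old=⊥  +wl: 1
  step 8. node 7  ⊔preds=[-5,5]  new=[-3,5]  old=⊥  +wl: 0,4
  step 9. node 1  ⊔preds=[-5,5]  new=[-5,5]  old=[-2,0]  +wl: 5
  step 10. node 0  ⊔preds=[-5,5]  new=[-5,5]  old=[-5,3]  +wl: 
  step 11. node 4  ⊔preds=[-3,5]  new=[-3,5]  old=⊥  +wl: 
  step 12. node 5  ⊔preds=[-5,5]  new=[-5,5]  old=[-5,1]  +wl: 

Least fixpoint reached:
  node 0: [-5,5]
  node 1: [-5,5]
  node 2: [-5,-2]
  node 3: [-4,3]
  node 4: [-3,5]
  node 5: [-5,5]
  node 6: [-5,5]
  node 7: [-3,5]

no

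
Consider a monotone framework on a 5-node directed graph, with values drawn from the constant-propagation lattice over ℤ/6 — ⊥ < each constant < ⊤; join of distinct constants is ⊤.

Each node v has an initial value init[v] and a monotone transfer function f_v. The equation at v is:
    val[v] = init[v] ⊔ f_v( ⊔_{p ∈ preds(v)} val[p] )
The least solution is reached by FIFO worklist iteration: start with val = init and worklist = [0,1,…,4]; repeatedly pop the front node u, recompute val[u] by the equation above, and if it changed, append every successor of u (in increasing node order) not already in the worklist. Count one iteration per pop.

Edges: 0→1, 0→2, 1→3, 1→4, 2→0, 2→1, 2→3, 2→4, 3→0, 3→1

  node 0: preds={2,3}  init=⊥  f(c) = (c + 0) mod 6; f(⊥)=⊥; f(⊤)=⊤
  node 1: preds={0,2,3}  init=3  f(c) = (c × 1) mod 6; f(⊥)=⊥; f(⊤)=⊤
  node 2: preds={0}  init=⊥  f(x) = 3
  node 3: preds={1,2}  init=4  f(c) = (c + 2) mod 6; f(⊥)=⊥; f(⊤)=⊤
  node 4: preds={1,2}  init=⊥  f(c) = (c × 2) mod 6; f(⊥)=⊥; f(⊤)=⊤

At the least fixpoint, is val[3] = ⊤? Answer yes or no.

yes

Worklist (8 pops):
  #1 pop 0: in=4 → 4 (was ⊥); enqueue []
  #2 pop 1: in=4 → ⊤ (was 3); enqueue []
  #3 pop 2: in=4 → 3 (was ⊥); enqueue [0,1]
  #4 pop 3: in=⊤ → ⊤ (was 4); enqueue []
  #5 pop 4: in=⊤ → ⊤ (was ⊥); enqueue []
  #6 pop 0: in=⊤ → ⊤ (was 4); enqueue [2]
  #7 pop 1: in=⊤ → ⊤ (no change)
  #8 pop 2: in=⊤ → 3 (no change)

Fixpoint:
  val[0] = ⊤
  val[1] = ⊤
  val[2] = 3
  val[3] = ⊤
  val[4] = ⊤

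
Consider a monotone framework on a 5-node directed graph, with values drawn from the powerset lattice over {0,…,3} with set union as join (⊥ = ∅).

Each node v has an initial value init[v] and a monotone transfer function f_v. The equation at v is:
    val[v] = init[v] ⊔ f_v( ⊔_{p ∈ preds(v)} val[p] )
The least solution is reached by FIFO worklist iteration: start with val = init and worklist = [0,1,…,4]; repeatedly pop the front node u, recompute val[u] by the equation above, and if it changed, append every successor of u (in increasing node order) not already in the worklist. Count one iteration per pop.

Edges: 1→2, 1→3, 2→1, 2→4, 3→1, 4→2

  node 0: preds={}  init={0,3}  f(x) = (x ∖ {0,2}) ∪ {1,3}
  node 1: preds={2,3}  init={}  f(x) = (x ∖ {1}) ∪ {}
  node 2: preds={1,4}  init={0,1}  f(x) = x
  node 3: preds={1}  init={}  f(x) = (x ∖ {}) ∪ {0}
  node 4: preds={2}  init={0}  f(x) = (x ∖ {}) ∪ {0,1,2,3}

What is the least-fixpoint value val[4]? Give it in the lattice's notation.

Trace (12 dequeues):
  [1] u=0 | in {} | out {0,1,3} | prev {0,3} | push {}
  [2] u=1 | in {0,1} | out {0} | prev {} | push {}
  [3] u=2 | in {0} | out {0,1} | ==
  [4] u=3 | in {0} | out {0} | prev {} | push {1}
  [5] u=4 | in {0,1} | out {0,1,2,3} | prev {0} | push {2}
  [6] u=1 | in {0,1} | out {0} | ==
  [7] u=2 | in {0,1,2,3} | out {0,1,2,3} | prev {0,1} | push {1,4}
  [8] u=1 | in {0,1,2,3} | out {0,2,3} | prev {0} | push {2,3}
  [9] u=4 | in {0,1,2,3} | out {0,1,2,3} | ==
  [10] u=2 | in {0,1,2,3} | out {0,1,2,3} | ==
  [11] u=3 | in {0,2,3} | out {0,2,3} | prev {0} | push {1}
  [12] u=1 | in {0,1,2,3} | out {0,2,3} | ==

Converged values:
  [0] {0,1,3}
  [1] {0,2,3}
  [2] {0,1,2,3}
  [3] {0,2,3}
  [4] {0,1,2,3}

{0,1,2,3}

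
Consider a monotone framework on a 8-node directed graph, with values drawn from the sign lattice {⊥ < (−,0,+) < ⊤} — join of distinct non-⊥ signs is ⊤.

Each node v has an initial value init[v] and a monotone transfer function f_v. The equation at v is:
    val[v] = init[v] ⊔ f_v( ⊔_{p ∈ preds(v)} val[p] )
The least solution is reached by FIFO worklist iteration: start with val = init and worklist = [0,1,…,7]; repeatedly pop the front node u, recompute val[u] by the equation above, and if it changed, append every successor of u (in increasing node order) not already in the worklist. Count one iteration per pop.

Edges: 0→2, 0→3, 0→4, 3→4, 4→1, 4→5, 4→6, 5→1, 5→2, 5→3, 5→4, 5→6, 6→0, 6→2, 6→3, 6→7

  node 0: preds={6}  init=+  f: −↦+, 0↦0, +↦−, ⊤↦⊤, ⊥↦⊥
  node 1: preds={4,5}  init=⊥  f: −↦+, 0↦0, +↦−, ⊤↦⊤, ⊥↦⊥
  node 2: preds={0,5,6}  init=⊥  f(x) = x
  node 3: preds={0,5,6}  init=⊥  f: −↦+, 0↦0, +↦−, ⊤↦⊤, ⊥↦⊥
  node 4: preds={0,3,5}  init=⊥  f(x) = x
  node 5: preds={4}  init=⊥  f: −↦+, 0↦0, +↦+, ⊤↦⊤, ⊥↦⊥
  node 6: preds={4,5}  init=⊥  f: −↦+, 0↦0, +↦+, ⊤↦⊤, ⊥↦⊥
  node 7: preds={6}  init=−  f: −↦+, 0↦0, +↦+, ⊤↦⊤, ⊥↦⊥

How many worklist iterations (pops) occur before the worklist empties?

Worklist (16 pops):
  #1 pop 0: in=⊥ → + (no change)
  #2 pop 1: in=⊥ → ⊥ (no change)
  #3 pop 2: in=+ → + (was ⊥); enqueue []
  #4 pop 3: in=+ → − (was ⊥); enqueue []
  #5 pop 4: in=⊤ → ⊤ (was ⊥); enqueue [1]
  #6 pop 5: in=⊤ → ⊤ (was ⊥); enqueue [2,3,4]
  #7 pop 6: in=⊤ → ⊤ (was ⊥); enqueue [0]
  #8 pop 7: in=⊤ → ⊤ (was −); enqueue []
  #9 pop 1: in=⊤ → ⊤ (was ⊥); enqueue []
  #10 pop 2: in=⊤ → ⊤ (was +); enqueue []
  #11 pop 3: in=⊤ → ⊤ (was −); enqueue []
  #12 pop 4: in=⊤ → ⊤ (no change)
  #13 pop 0: in=⊤ → ⊤ (was +); enqueue [2,3,4]
  #14 pop 2: in=⊤ → ⊤ (no change)
  #15 pop 3: in=⊤ → ⊤ (no change)
  #16 pop 4: in=⊤ → ⊤ (no change)

Fixpoint:
  val[0] = ⊤
  val[1] = ⊤
  val[2] = ⊤
  val[3] = ⊤
  val[4] = ⊤
  val[5] = ⊤
  val[6] = ⊤
  val[7] = ⊤

16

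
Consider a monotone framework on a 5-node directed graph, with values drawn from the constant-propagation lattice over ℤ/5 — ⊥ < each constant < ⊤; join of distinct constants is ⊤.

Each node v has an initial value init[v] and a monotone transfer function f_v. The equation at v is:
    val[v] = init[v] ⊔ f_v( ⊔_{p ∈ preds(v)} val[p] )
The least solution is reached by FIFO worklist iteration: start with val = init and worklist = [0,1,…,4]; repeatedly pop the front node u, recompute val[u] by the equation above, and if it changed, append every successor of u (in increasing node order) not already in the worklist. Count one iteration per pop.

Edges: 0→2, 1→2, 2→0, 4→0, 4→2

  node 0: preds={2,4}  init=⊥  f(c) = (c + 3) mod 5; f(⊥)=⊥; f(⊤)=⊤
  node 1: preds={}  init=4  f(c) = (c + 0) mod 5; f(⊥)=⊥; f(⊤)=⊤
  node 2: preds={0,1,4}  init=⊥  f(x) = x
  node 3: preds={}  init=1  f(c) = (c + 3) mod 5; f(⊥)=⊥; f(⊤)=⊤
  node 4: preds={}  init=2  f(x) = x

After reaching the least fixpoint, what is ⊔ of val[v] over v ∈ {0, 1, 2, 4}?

Worklist (7 pops):
  #1 pop 0: in=2 → 0 (was ⊥); enqueue []
  #2 pop 1: in=⊥ → 4 (no change)
  #3 pop 2: in=⊤ → ⊤ (was ⊥); enqueue [0]
  #4 pop 3: in=⊥ → 1 (no change)
  #5 pop 4: in=⊥ → 2 (no change)
  #6 pop 0: in=⊤ → ⊤ (was 0); enqueue [2]
  #7 pop 2: in=⊤ → ⊤ (no change)

Fixpoint:
  val[0] = ⊤
  val[1] = 4
  val[2] = ⊤
  val[3] = 1
  val[4] = 2

⊤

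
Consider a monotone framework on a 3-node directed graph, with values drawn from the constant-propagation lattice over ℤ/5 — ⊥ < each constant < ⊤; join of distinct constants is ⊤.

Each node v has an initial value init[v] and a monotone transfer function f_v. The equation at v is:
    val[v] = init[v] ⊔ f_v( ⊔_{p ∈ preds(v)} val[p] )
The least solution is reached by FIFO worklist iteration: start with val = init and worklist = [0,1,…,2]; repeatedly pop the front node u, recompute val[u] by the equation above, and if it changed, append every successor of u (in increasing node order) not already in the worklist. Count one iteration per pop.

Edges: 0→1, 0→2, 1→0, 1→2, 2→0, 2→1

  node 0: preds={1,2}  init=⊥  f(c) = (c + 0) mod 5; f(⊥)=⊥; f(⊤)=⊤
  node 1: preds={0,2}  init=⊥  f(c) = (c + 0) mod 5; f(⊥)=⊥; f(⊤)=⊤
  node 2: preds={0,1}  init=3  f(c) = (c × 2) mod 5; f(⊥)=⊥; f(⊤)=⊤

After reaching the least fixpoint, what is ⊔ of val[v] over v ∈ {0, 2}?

Worklist (7 pops):
  #1 pop 0: in=3 → 3 (was ⊥); enqueue []
  #2 pop 1: in=3 → 3 (was ⊥); enqueue [0]
  #3 pop 2: in=3 → ⊤ (was 3); enqueue [1]
  #4 pop 0: in=⊤ → ⊤ (was 3); enqueue [2]
  #5 pop 1: in=⊤ → ⊤ (was 3); enqueue [0]
  #6 pop 2: in=⊤ → ⊤ (no change)
  #7 pop 0: in=⊤ → ⊤ (no change)

Fixpoint:
  val[0] = ⊤
  val[1] = ⊤
  val[2] = ⊤

⊤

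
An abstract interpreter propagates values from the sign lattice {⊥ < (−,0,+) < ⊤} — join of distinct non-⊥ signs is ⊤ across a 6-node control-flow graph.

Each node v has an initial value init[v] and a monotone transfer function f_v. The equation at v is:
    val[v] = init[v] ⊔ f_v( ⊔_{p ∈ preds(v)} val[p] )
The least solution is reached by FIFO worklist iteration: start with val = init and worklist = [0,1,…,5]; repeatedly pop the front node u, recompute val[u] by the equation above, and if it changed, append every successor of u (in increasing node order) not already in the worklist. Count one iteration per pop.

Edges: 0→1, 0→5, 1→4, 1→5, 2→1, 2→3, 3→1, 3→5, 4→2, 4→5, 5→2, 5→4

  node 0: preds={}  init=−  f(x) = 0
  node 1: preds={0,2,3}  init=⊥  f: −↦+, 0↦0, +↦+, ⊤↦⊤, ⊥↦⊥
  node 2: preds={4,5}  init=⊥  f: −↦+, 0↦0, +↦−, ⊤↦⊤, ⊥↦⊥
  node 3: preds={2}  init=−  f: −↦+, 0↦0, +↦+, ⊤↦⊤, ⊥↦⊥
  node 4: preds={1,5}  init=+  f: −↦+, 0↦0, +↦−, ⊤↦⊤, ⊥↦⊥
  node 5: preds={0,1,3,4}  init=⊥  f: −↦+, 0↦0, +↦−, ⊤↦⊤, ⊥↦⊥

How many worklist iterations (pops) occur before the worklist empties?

Trace (11 dequeues):
  [1] u=0 | in ⊥ | out ⊤ | prev − | push {}
  [2] u=1 | in ⊤ | out ⊤ | prev ⊥ | push {}
  [3] u=2 | in + | out − | prev ⊥ | push {1}
  [4] u=3 | in − | out ⊤ | prev − | push {}
  [5] u=4 | in ⊤ | out ⊤ | prev + | push {2}
  [6] u=5 | in ⊤ | out ⊤ | prev ⊥ | push {4}
  [7] u=1 | in ⊤ | out ⊤ | ==
  [8] u=2 | in ⊤ | out ⊤ | prev − | push {1,3}
  [9] u=4 | in ⊤ | out ⊤ | ==
  [10] u=1 | in ⊤ | out ⊤ | ==
  [11] u=3 | in ⊤ | out ⊤ | ==

Converged values:
  [0] ⊤
  [1] ⊤
  [2] ⊤
  [3] ⊤
  [4] ⊤
  [5] ⊤

11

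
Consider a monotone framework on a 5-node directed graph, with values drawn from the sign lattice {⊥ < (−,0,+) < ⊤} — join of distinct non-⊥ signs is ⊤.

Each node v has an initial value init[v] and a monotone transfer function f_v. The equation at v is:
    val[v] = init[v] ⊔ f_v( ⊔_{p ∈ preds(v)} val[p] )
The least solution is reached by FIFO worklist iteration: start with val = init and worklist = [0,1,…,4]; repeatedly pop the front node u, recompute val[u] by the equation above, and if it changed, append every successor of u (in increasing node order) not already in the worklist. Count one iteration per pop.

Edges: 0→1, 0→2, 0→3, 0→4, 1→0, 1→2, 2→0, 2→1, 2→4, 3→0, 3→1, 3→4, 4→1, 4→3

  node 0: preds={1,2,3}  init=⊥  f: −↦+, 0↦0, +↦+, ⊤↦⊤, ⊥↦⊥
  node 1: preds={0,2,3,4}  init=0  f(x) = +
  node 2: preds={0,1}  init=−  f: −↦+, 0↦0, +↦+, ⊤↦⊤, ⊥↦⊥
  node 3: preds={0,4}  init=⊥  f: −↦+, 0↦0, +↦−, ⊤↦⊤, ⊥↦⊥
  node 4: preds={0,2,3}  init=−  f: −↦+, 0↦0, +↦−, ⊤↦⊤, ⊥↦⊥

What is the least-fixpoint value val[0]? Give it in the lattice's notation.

Iteration log — 8 steps:
  step 1. node 0  ⊔preds=⊤  new=⊤  old=⊥  +wl: 
  step 2. node 1  ⊔preds=⊤  new=⊤  old=0  +wl: 0
  step 3. node 2  ⊔preds=⊤  new=⊤  old=−  +wl: 1
  step 4. node 3  ⊔preds=⊤  new=⊤  old=⊥  +wl: 
  step 5. node 4  ⊔preds=⊤  new=⊤  old=−  +wl: 3
  step 6. node 0  ⊔preds=⊤  new=⊤  stable
  step 7. node 1  ⊔preds=⊤  new=⊤  stable
  step 8. node 3  ⊔preds=⊤  new=⊤  stable

Least fixpoint reached:
  node 0: ⊤
  node 1: ⊤
  node 2: ⊤
  node 3: ⊤
  node 4: ⊤

⊤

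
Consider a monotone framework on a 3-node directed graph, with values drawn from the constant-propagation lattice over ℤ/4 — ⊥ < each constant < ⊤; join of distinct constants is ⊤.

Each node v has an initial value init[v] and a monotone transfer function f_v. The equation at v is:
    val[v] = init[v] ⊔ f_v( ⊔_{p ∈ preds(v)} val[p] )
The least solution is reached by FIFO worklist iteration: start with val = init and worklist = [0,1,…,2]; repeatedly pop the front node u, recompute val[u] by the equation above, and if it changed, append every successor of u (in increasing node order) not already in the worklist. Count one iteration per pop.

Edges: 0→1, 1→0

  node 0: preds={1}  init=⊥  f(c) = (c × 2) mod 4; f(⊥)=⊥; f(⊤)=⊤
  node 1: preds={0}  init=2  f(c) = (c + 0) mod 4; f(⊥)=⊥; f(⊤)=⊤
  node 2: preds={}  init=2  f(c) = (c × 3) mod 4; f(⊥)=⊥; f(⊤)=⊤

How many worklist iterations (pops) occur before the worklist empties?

5

Trace (5 dequeues):
  [1] u=0 | in 2 | out 0 | prev ⊥ | push {}
  [2] u=1 | in 0 | out ⊤ | prev 2 | push {0}
  [3] u=2 | in ⊥ | out 2 | ==
  [4] u=0 | in ⊤ | out ⊤ | prev 0 | push {1}
  [5] u=1 | in ⊤ | out ⊤ | ==

Converged values:
  [0] ⊤
  [1] ⊤
  [2] 2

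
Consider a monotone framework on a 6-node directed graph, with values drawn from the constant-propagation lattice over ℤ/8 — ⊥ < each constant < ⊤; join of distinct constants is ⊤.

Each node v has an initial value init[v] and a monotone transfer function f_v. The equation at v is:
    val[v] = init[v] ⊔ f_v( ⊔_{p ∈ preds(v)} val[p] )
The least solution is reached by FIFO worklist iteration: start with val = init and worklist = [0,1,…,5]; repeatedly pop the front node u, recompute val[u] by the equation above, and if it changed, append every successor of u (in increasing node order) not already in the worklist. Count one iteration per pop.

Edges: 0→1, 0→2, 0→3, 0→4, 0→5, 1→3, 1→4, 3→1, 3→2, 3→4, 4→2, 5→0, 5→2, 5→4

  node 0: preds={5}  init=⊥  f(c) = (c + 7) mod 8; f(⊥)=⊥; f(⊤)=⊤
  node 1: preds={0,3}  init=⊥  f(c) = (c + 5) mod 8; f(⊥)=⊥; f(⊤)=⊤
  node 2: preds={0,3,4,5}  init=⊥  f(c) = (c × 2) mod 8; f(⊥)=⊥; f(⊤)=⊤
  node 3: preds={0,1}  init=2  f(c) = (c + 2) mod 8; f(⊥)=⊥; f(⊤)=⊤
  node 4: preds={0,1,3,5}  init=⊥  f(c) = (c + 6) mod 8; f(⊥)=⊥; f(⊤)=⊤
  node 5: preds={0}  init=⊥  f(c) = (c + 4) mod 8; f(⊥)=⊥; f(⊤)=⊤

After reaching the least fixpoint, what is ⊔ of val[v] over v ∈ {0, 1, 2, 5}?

⊤

Iteration log — 10 steps:
  step 1. node 0  ⊔preds=⊥  new=⊥  stable
  step 2. node 1  ⊔preds=2  new=7  old=⊥  +wl: 
  step 3. node 2  ⊔preds=2  new=4  old=⊥  +wl: 
  step 4. node 3  ⊔preds=7  new=⊤  old=2  +wl: 1,2
  step 5. node 4  ⊔preds=⊤  new=⊤  old=⊥  +wl: 
  step 6. node 5  ⊔preds=⊥  new=⊥  stable
  step 7. node 1  ⊔preds=⊤  new=⊤  old=7  +wl: 3,4
  step 8. node 2  ⊔preds=⊤  new=⊤  old=4  +wl: 
  step 9. node 3  ⊔preds=⊤  new=⊤  stable
  step 10. node 4  ⊔preds=⊤  new=⊤  stable

Least fixpoint reached:
  node 0: ⊥
  node 1: ⊤
  node 2: ⊤
  node 3: ⊤
  node 4: ⊤
  node 5: ⊥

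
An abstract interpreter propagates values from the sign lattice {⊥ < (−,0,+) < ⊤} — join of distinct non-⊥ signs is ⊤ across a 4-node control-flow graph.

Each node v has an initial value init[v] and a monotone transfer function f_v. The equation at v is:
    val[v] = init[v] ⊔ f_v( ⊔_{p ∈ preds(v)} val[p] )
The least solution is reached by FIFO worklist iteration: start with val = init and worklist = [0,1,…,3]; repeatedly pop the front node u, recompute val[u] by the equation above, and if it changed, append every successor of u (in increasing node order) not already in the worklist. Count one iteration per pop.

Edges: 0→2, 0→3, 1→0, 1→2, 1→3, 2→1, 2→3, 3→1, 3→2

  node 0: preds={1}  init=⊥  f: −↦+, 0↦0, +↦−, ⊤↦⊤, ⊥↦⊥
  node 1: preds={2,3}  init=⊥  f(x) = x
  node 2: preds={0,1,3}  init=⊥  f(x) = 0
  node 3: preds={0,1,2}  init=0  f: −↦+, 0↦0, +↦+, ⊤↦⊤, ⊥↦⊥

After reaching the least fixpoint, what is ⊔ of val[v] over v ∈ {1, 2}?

Trace (8 dequeues):
  [1] u=0 | in ⊥ | out ⊥ | ==
  [2] u=1 | in 0 | out 0 | prev ⊥ | push {0}
  [3] u=2 | in 0 | out 0 | prev ⊥ | push {1}
  [4] u=3 | in 0 | out 0 | ==
  [5] u=0 | in 0 | out 0 | prev ⊥ | push {2,3}
  [6] u=1 | in 0 | out 0 | ==
  [7] u=2 | in 0 | out 0 | ==
  [8] u=3 | in 0 | out 0 | ==

Converged values:
  [0] 0
  [1] 0
  [2] 0
  [3] 0

0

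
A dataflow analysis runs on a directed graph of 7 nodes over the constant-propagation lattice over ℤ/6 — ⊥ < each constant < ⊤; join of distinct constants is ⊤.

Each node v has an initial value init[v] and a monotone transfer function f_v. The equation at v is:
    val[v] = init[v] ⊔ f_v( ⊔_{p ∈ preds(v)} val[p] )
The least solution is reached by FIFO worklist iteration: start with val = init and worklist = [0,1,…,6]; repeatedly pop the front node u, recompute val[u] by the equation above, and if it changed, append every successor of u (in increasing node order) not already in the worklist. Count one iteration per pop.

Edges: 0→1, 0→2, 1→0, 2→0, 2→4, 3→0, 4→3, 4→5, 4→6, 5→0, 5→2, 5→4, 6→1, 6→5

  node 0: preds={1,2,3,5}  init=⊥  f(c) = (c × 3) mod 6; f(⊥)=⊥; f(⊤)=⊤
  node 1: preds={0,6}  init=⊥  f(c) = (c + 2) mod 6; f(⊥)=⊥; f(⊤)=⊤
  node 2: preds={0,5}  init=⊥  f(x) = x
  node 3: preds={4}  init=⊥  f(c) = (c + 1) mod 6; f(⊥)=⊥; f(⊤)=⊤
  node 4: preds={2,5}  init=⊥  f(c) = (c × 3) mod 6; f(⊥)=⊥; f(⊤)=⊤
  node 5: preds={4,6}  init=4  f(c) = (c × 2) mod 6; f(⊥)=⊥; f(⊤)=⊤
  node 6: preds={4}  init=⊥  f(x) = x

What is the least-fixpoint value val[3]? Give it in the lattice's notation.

Worklist (14 pops):
  #1 pop 0: in=4 → 0 (was ⊥); enqueue []
  #2 pop 1: in=0 → 2 (was ⊥); enqueue [0]
  #3 pop 2: in=⊤ → ⊤ (was ⊥); enqueue []
  #4 pop 3: in=⊥ → ⊥ (no change)
  #5 pop 4: in=⊤ → ⊤ (was ⊥); enqueue [3]
  #6 pop 5: in=⊤ → ⊤ (was 4); enqueue [2,4]
  #7 pop 6: in=⊤ → ⊤ (was ⊥); enqueue [1,5]
  #8 pop 0: in=⊤ → ⊤ (was 0); enqueue []
  #9 pop 3: in=⊤ → ⊤ (was ⊥); enqueue [0]
  #10 pop 2: in=⊤ → ⊤ (no change)
  #11 pop 4: in=⊤ → ⊤ (no change)
  #12 pop 1: in=⊤ → ⊤ (was 2); enqueue []
  #13 pop 5: in=⊤ → ⊤ (no change)
  #14 pop 0: in=⊤ → ⊤ (no change)

Fixpoint:
  val[0] = ⊤
  val[1] = ⊤
  val[2] = ⊤
  val[3] = ⊤
  val[4] = ⊤
  val[5] = ⊤
  val[6] = ⊤

⊤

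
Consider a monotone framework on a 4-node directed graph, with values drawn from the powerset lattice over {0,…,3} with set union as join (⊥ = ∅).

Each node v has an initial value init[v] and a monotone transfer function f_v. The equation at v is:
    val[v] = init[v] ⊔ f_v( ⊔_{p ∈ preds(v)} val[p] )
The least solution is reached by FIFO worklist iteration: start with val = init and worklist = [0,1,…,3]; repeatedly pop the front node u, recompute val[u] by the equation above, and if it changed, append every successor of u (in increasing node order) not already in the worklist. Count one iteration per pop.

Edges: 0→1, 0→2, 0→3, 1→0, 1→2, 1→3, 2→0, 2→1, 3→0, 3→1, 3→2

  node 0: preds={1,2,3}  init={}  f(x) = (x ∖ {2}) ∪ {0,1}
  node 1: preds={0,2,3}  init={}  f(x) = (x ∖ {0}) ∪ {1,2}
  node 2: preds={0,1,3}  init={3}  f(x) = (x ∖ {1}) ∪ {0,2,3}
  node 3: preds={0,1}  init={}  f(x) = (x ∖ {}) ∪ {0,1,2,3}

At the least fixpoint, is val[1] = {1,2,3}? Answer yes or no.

yes

Iteration log — 7 steps:
  step 1. node 0  ⊔preds={3}  new={0,1,3}  old={}  +wl: 
  step 2. node 1  ⊔preds={0,1,3}  new={1,2,3}  old={}  +wl: 0
  step 3. node 2  ⊔preds={0,1,2,3}  new={0,2,3}  old={3}  +wl: 1
  step 4. node 3  ⊔preds={0,1,2,3}  new={0,1,2,3}  old={}  +wl: 2
  step 5. node 0  ⊔preds={0,1,2,3}  new={0,1,3}  stable
  step 6. node 1  ⊔preds={0,1,2,3}  new={1,2,3}  stable
  step 7. node 2  ⊔preds={0,1,2,3}  new={0,2,3}  stable

Least fixpoint reached:
  node 0: {0,1,3}
  node 1: {1,2,3}
  node 2: {0,2,3}
  node 3: {0,1,2,3}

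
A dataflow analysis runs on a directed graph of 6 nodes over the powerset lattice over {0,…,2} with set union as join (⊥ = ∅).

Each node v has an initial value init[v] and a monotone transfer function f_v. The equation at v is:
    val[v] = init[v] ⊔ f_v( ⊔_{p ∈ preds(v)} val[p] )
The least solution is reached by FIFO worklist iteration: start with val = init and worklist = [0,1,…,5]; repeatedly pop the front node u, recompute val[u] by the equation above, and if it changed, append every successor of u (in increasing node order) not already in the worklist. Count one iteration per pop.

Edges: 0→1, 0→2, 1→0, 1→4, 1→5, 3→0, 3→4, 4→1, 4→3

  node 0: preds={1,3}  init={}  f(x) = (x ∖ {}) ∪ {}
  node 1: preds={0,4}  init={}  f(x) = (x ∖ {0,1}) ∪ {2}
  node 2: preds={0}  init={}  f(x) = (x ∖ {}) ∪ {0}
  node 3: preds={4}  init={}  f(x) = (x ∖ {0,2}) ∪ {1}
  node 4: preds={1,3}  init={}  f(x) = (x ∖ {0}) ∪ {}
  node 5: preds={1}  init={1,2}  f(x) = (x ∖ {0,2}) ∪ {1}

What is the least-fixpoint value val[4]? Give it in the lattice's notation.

{1,2}

Trace (10 dequeues):
  [1] u=0 | in {} | out {} | ==
  [2] u=1 | in {} | out {2} | prev {} | push {0}
  [3] u=2 | in {} | out {0} | prev {} | push {}
  [4] u=3 | in {} | out {1} | prev {} | push {}
  [5] u=4 | in {1,2} | out {1,2} | prev {} | push {1,3}
  [6] u=5 | in {2} | out {1,2} | ==
  [7] u=0 | in {1,2} | out {1,2} | prev {} | push {2}
  [8] u=1 | in {1,2} | out {2} | ==
  [9] u=3 | in {1,2} | out {1} | ==
  [10] u=2 | in {1,2} | out {0,1,2} | prev {0} | push {}

Converged values:
  [0] {1,2}
  [1] {2}
  [2] {0,1,2}
  [3] {1}
  [4] {1,2}
  [5] {1,2}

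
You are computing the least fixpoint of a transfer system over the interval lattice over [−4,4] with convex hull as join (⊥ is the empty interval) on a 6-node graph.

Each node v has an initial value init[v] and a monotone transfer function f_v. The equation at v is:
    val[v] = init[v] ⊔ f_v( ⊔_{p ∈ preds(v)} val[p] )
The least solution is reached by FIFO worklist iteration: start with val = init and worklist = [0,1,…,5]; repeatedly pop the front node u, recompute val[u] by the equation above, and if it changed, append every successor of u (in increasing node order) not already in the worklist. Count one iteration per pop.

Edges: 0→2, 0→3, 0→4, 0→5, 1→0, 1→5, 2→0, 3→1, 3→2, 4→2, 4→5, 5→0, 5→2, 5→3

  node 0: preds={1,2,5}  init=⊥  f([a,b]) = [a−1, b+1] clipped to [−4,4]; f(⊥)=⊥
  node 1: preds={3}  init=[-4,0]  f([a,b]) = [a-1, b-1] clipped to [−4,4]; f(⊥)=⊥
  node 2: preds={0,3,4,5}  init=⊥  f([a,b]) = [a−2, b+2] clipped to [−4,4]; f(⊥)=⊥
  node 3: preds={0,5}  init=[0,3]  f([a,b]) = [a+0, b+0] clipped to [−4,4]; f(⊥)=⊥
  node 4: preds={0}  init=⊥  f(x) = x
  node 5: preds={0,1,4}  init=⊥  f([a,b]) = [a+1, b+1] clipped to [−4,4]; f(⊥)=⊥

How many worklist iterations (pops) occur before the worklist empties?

17

Worklist (17 pops):
  #1 pop 0: in=[-4,0] → [-4,1] (was ⊥); enqueue []
  #2 pop 1: in=[0,3] → [-4,2] (was [-4,0]); enqueue [0]
  #3 pop 2: in=[-4,3] → [-4,4] (was ⊥); enqueue []
  #4 pop 3: in=[-4,1] → [-4,3] (was [0,3]); enqueue [1,2]
  #5 pop 4: in=[-4,1] → [-4,1] (was ⊥); enqueue []
  #6 pop 5: in=[-4,2] → [-3,3] (was ⊥); enqueue [3]
  #7 pop 0: in=[-4,4] → [-4,4] (was [-4,1]); enqueue [4,5]
  #8 pop 1: in=[-4,3] → [-4,2] (no change)
  #9 pop 2: in=[-4,4] → [-4,4] (no change)
  #10 pop 3: in=[-4,4] → [-4,4] (was [-4,3]); enqueue [1,2]
  #11 pop 4: in=[-4,4] → [-4,4] (was [-4,1]); enqueue []
  #12 pop 5: in=[-4,4] → [-3,4] (was [-3,3]); enqueue [0,3]
  #13 pop 1: in=[-4,4] → [-4,3] (was [-4,2]); enqueue [5]
  #14 pop 2: in=[-4,4] → [-4,4] (no change)
  #15 pop 0: in=[-4,4] → [-4,4] (no change)
  #16 pop 3: in=[-4,4] → [-4,4] (no change)
  #17 pop 5: in=[-4,4] → [-3,4] (no change)

Fixpoint:
  val[0] = [-4,4]
  val[1] = [-4,3]
  val[2] = [-4,4]
  val[3] = [-4,4]
  val[4] = [-4,4]
  val[5] = [-3,4]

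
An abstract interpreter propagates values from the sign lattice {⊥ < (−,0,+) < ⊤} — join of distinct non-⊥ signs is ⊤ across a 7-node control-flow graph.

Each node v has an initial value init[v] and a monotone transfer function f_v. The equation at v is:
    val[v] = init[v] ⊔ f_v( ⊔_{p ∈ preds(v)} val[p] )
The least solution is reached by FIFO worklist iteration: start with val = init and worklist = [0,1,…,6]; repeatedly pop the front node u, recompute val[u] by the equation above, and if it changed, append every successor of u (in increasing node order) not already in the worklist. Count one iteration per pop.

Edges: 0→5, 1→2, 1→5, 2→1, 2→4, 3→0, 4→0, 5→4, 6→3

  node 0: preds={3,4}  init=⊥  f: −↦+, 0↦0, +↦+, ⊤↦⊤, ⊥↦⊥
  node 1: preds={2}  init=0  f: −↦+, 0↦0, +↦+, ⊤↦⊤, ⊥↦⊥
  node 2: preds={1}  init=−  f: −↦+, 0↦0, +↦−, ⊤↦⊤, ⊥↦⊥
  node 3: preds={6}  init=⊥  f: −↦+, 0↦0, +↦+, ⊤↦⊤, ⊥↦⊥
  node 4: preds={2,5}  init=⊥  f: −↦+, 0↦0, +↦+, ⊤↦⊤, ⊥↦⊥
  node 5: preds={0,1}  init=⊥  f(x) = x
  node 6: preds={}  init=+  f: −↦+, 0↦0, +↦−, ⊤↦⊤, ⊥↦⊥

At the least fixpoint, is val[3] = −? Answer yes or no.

no

Trace (11 dequeues):
  [1] u=0 | in ⊥ | out ⊥ | ==
  [2] u=1 | in − | out ⊤ | prev 0 | push {}
  [3] u=2 | in ⊤ | out ⊤ | prev − | push {1}
  [4] u=3 | in + | out + | prev ⊥ | push {0}
  [5] u=4 | in ⊤ | out ⊤ | prev ⊥ | push {}
  [6] u=5 | in ⊤ | out ⊤ | prev ⊥ | push {4}
  [7] u=6 | in ⊥ | out + | ==
  [8] u=1 | in ⊤ | out ⊤ | ==
  [9] u=0 | in ⊤ | out ⊤ | prev ⊥ | push {5}
  [10] u=4 | in ⊤ | out ⊤ | ==
  [11] u=5 | in ⊤ | out ⊤ | ==

Converged values:
  [0] ⊤
  [1] ⊤
  [2] ⊤
  [3] +
  [4] ⊤
  [5] ⊤
  [6] +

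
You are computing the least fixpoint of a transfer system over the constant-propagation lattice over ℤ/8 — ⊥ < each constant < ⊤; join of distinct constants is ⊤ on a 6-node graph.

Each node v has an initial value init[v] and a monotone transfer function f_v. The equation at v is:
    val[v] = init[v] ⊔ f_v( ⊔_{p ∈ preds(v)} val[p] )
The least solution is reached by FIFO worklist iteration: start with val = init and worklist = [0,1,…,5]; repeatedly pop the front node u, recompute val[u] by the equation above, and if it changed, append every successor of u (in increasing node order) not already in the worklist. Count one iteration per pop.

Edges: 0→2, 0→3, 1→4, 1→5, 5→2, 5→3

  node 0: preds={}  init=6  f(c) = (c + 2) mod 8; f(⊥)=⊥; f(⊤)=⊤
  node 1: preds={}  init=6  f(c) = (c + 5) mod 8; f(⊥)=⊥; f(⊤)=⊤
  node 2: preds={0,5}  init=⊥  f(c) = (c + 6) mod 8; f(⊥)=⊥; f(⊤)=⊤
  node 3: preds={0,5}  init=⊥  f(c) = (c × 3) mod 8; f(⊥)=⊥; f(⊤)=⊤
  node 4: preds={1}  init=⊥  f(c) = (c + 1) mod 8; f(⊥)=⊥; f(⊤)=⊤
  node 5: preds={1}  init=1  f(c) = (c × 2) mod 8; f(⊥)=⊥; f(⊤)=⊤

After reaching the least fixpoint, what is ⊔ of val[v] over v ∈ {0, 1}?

6

Iteration log — 8 steps:
  step 1. node 0  ⊔preds=⊥  new=6  stable
  step 2. node 1  ⊔preds=⊥  new=6  stable
  step 3. node 2  ⊔preds=⊤  new=⊤  old=⊥  +wl: 
  step 4. node 3  ⊔preds=⊤  new=⊤  old=⊥  +wl: 
  step 5. node 4  ⊔preds=6  new=7  old=⊥  +wl: 
  step 6. node 5  ⊔preds=6  new=⊤  old=1  +wl: 2,3
  step 7. node 2  ⊔preds=⊤  new=⊤  stable
  step 8. node 3  ⊔preds=⊤  new=⊤  stable

Least fixpoint reached:
  node 0: 6
  node 1: 6
  node 2: ⊤
  node 3: ⊤
  node 4: 7
  node 5: ⊤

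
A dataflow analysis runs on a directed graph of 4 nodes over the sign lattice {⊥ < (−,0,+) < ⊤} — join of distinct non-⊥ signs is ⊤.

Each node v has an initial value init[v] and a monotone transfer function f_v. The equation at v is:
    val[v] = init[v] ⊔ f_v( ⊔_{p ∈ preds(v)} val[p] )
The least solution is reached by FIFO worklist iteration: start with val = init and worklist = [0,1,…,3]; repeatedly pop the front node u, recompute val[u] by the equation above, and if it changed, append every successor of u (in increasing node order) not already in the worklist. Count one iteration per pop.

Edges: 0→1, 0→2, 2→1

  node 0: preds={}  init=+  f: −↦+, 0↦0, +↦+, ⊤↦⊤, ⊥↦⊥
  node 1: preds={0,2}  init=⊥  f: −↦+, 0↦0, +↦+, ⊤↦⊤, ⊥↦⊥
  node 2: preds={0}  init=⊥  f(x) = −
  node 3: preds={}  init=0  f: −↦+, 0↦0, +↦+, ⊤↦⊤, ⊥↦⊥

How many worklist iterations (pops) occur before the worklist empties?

Worklist (5 pops):
  #1 pop 0: in=⊥ → + (no change)
  #2 pop 1: in=+ → + (was ⊥); enqueue []
  #3 pop 2: in=+ → − (was ⊥); enqueue [1]
  #4 pop 3: in=⊥ → 0 (no change)
  #5 pop 1: in=⊤ → ⊤ (was +); enqueue []

Fixpoint:
  val[0] = +
  val[1] = ⊤
  val[2] = −
  val[3] = 0

5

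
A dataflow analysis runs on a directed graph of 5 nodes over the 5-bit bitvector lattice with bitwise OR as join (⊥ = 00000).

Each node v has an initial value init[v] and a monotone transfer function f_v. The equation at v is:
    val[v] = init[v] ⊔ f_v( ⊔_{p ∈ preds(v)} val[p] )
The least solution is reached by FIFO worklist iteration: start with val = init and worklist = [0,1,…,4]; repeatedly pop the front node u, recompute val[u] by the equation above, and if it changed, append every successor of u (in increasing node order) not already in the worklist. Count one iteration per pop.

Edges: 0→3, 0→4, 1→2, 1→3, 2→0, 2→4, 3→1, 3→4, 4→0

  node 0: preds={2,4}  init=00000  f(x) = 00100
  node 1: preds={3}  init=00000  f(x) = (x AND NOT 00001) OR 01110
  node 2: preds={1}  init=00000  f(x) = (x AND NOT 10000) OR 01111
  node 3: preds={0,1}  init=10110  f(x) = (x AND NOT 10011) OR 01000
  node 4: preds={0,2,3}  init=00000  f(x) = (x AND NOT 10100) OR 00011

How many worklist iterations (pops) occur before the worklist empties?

Worklist (7 pops):
  #1 pop 0: in=00000 → 00100 (was 00000); enqueue []
  #2 pop 1: in=10110 → 11110 (was 00000); enqueue []
  #3 pop 2: in=11110 → 01111 (was 00000); enqueue [0]
  #4 pop 3: in=11110 → 11110 (was 10110); enqueue [1]
  #5 pop 4: in=11111 → 01011 (was 00000); enqueue []
  #6 pop 0: in=01111 → 00100 (no change)
  #7 pop 1: in=11110 → 11110 (no change)

Fixpoint:
  val[0] = 00100
  val[1] = 11110
  val[2] = 01111
  val[3] = 11110
  val[4] = 01011

7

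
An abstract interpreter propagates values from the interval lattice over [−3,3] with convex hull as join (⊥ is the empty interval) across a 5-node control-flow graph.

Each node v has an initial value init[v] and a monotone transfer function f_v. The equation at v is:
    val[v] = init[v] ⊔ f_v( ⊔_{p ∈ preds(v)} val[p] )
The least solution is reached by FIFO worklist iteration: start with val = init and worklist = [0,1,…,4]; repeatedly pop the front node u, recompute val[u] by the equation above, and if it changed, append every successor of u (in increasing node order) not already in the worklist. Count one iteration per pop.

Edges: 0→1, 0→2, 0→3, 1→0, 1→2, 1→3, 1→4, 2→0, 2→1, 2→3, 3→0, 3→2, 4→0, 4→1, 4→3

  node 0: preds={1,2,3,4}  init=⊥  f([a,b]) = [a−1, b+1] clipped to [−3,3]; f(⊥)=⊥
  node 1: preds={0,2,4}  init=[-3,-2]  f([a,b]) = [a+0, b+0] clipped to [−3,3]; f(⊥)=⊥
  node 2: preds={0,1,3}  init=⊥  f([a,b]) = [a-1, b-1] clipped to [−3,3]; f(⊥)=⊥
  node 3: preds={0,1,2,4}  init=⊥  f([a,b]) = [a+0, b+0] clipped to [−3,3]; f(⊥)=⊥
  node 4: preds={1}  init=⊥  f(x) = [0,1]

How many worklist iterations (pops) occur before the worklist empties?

18

Trace (18 dequeues):
  [1] u=0 | in [-3,-2] | out [-3,-1] | prev ⊥ | push {}
  [2] u=1 | in [-3,-1] | out [-3,-1] | prev [-3,-2] | push {0}
  [3] u=2 | in [-3,-1] | out [-3,-2] | prev ⊥ | push {1}
  [4] u=3 | in [-3,-1] | out [-3,-1] | prev ⊥ | push {2}
  [5] u=4 | in [-3,-1] | out [0,1] | prev ⊥ | push {3}
  [6] u=0 | in [-3,1] | out [-3,2] | prev [-3,-1] | push {}
  [7] u=1 | in [-3,2] | out [-3,2] | prev [-3,-1] | push {0,4}
  [8] u=2 | in [-3,2] | out [-3,1] | prev [-3,-2] | push {1}
  [9] u=3 | in [-3,2] | out [-3,2] | prev [-3,-1] | push {2}
  [10] u=0 | in [-3,2] | out [-3,3] | prev [-3,2] | push {3}
  [11] u=4 | in [-3,2] | out [0,1] | ==
  [12] u=1 | in [-3,3] | out [-3,3] | prev [-3,2] | push {0,4}
  [13] u=2 | in [-3,3] | out [-3,2] | prev [-3,1] | push {1}
  [14] u=3 | in [-3,3] | out [-3,3] | prev [-3,2] | push {2}
  [15] u=0 | in [-3,3] | out [-3,3] | ==
  [16] u=4 | in [-3,3] | out [0,1] | ==
  [17] u=1 | in [-3,3] | out [-3,3] | ==
  [18] u=2 | in [-3,3] | out [-3,2] | ==

Converged values:
  [0] [-3,3]
  [1] [-3,3]
  [2] [-3,2]
  [3] [-3,3]
  [4] [0,1]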